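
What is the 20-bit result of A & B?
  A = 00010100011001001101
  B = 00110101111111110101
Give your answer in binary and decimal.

Apply & to each column (1 only where both bits are 1):
  00010100011001001101
& 00110101111111110101
----------------------
  00010100011001000101

Answer: 00010100011001000101 (83525)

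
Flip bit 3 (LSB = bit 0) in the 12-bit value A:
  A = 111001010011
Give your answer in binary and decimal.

Mask = 1 << 3 = 000000001000
Bit 3 of A is 0; XOR with the mask flips it to 1.
  111001010011
^ 000000001000
--------------
  111001011011

Answer: 111001011011 (3675)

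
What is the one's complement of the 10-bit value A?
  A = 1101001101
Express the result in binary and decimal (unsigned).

Flip each bit (0->1, 1->0):
  1101001101
  0010110010

Answer: 0010110010 (178)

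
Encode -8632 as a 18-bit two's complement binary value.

1. Binary of +8632:  000010000110111000
2. Invert bits:     111101111001000111
3. Add 1:           111101111001001000

Answer: 111101111001001000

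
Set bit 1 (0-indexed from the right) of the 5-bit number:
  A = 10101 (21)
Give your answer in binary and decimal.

Mask = 1 << 1 = 00010
Bit 1 of A is 0, so OR-ing with the mask flips it to 1.
  10101
| 00010
-------
  10111

Answer: 10111 (23)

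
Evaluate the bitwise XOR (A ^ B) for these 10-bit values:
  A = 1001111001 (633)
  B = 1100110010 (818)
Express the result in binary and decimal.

Apply ^ to each column (1 where bits differ):
  1001111001
^ 1100110010
------------
  0101001011

Answer: 0101001011 (331)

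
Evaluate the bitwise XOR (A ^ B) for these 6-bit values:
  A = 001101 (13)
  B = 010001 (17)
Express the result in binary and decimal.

Apply ^ to each column (1 where bits differ):
  001101
^ 010001
--------
  011100

Answer: 011100 (28)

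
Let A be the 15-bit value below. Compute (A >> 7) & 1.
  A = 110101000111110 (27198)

Bit 7 is the 8th from the right.
  110101000111110
         ^
That bit is 0.

Answer: 0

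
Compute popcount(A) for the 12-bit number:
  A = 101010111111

101010111111
1-bits at positions (from bit 0 = LSB): 0, 1, 2, 3, 4, 5, 7, 9, 11
Count = 9

Answer: 9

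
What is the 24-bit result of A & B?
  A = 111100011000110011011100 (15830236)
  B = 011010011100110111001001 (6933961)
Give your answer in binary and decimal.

Apply & to each column (1 only where both bits are 1):
  111100011000110011011100
& 011010011100110111001001
--------------------------
  011000011000110011001000

Answer: 011000011000110011001000 (6393032)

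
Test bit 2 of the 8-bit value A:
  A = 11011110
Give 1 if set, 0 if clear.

Bit 2 is the 3rd from the right.
  11011110
       ^
That bit is 1.

Answer: 1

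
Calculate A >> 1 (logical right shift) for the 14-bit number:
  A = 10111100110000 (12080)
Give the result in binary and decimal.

Logical shift right by 1: drop the bottom 1 bit(s), prepend 1 zero(s) on the left.
  10111100110000  ->  keep [1011110011000], discard [0], prepend 0
= 01011110011000

Answer: 01011110011000 (6040)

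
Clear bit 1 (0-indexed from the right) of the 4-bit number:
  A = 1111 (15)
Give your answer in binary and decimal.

Mask = ~(1 << 1) = 1101
Bit 1 of A is 1, so AND-ing with the mask clears it to 0.
  1111
& 1101
------
  1101

Answer: 1101 (13)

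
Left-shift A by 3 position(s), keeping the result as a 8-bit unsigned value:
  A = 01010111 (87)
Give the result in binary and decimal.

Shift left by 3: drop the top 3 bit(s), append 3 zero(s) on the right.
  01010111  ->  discard [010], keep [10111], append 000
= 10111000

Answer: 10111000 (184)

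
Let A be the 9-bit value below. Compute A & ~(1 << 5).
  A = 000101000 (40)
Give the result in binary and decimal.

Mask = ~(1 << 5) = 111011111
Bit 5 of A is 1, so AND-ing with the mask clears it to 0.
  000101000
& 111011111
-----------
  000001000

Answer: 000001000 (8)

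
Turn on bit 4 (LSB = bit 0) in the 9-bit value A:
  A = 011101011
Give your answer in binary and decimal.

Mask = 1 << 4 = 000010000
Bit 4 of A is 0, so OR-ing with the mask flips it to 1.
  011101011
| 000010000
-----------
  011111011

Answer: 011111011 (251)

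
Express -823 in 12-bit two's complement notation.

1. Binary of +823:  001100110111
2. Invert bits:     110011001000
3. Add 1:           110011001001

Answer: 110011001001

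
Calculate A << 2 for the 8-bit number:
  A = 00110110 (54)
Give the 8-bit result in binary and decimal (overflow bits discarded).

Shift left by 2: drop the top 2 bit(s), append 2 zero(s) on the right.
  00110110  ->  discard [00], keep [110110], append 00
= 11011000

Answer: 11011000 (216)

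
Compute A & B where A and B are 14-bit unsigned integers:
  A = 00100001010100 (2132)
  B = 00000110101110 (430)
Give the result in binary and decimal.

Apply & to each column (1 only where both bits are 1):
  00100001010100
& 00000110101110
----------------
  00000000000100

Answer: 00000000000100 (4)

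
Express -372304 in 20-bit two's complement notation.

1. Binary of +372304:  01011010111001010000
2. Invert bits:     10100101000110101111
3. Add 1:           10100101000110110000

Answer: 10100101000110110000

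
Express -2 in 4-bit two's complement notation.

1. Binary of +2:  0010
2. Invert bits:     1101
3. Add 1:           1110

Answer: 1110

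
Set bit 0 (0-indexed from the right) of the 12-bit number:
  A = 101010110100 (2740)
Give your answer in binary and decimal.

Mask = 1 << 0 = 000000000001
Bit 0 of A is 0, so OR-ing with the mask flips it to 1.
  101010110100
| 000000000001
--------------
  101010110101

Answer: 101010110101 (2741)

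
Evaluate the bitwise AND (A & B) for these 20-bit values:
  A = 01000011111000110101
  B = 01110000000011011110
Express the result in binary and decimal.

Apply & to each column (1 only where both bits are 1):
  01000011111000110101
& 01110000000011011110
----------------------
  01000000000000010100

Answer: 01000000000000010100 (262164)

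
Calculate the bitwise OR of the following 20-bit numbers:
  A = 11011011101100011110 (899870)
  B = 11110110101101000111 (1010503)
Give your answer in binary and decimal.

Apply | to each column (1 where either bit is 1):
  11011011101100011110
| 11110110101101000111
----------------------
  11111111101101011111

Answer: 11111111101101011111 (1047391)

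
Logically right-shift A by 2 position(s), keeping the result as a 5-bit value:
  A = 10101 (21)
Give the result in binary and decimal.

Logical shift right by 2: drop the bottom 2 bit(s), prepend 2 zero(s) on the left.
  10101  ->  keep [101], discard [01], prepend 00
= 00101

Answer: 00101 (5)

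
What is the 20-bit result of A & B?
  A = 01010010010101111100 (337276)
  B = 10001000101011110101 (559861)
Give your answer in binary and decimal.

Apply & to each column (1 only where both bits are 1):
  01010010010101111100
& 10001000101011110101
----------------------
  00000000000001110100

Answer: 00000000000001110100 (116)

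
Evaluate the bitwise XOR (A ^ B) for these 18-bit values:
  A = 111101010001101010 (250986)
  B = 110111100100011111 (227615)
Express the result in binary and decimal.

Apply ^ to each column (1 where bits differ):
  111101010001101010
^ 110111100100011111
--------------------
  001010110101110101

Answer: 001010110101110101 (44405)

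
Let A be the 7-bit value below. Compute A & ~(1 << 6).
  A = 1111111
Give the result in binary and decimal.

Mask = ~(1 << 6) = 0111111
Bit 6 of A is 1, so AND-ing with the mask clears it to 0.
  1111111
& 0111111
---------
  0111111

Answer: 0111111 (63)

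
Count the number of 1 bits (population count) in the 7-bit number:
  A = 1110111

1110111
1-bits at positions (from bit 0 = LSB): 0, 1, 2, 4, 5, 6
Count = 6

Answer: 6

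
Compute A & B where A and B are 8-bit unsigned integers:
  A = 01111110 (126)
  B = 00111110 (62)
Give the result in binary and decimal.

Apply & to each column (1 only where both bits are 1):
  01111110
& 00111110
----------
  00111110

Answer: 00111110 (62)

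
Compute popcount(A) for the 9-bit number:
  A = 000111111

000111111
1-bits at positions (from bit 0 = LSB): 0, 1, 2, 3, 4, 5
Count = 6

Answer: 6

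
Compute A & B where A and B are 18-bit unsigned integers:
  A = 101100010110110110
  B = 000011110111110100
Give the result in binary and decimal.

Apply & to each column (1 only where both bits are 1):
  101100010110110110
& 000011110111110100
--------------------
  000000010110110100

Answer: 000000010110110100 (1460)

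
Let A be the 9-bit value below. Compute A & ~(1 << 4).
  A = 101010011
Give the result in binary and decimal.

Mask = ~(1 << 4) = 111101111
Bit 4 of A is 1, so AND-ing with the mask clears it to 0.
  101010011
& 111101111
-----------
  101000011

Answer: 101000011 (323)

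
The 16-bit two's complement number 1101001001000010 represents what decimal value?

MSB is 1, so the value is negative. Find the magnitude:
1. Invert bits:  0010110110111101
2. Add 1:        0010110110111110  = 11710
3. Apply sign:   -11710

Answer: -11710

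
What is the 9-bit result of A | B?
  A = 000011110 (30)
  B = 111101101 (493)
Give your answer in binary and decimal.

Apply | to each column (1 where either bit is 1):
  000011110
| 111101101
-----------
  111111111

Answer: 111111111 (511)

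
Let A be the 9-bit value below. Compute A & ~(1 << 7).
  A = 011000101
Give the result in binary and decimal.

Mask = ~(1 << 7) = 101111111
Bit 7 of A is 1, so AND-ing with the mask clears it to 0.
  011000101
& 101111111
-----------
  001000101

Answer: 001000101 (69)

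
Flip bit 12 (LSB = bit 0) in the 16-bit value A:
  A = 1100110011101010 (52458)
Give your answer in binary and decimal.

Mask = 1 << 12 = 0001000000000000
Bit 12 of A is 0; XOR with the mask flips it to 1.
  1100110011101010
^ 0001000000000000
------------------
  1101110011101010

Answer: 1101110011101010 (56554)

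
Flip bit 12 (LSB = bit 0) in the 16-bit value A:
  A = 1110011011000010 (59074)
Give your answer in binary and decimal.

Mask = 1 << 12 = 0001000000000000
Bit 12 of A is 0; XOR with the mask flips it to 1.
  1110011011000010
^ 0001000000000000
------------------
  1111011011000010

Answer: 1111011011000010 (63170)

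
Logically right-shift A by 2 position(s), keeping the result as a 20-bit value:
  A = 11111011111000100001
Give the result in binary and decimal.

Logical shift right by 2: drop the bottom 2 bit(s), prepend 2 zero(s) on the left.
  11111011111000100001  ->  keep [111110111110001000], discard [01], prepend 00
= 00111110111110001000

Answer: 00111110111110001000 (257928)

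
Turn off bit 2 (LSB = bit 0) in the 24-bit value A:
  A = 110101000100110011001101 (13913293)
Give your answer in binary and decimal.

Mask = ~(1 << 2) = 111111111111111111111011
Bit 2 of A is 1, so AND-ing with the mask clears it to 0.
  110101000100110011001101
& 111111111111111111111011
--------------------------
  110101000100110011001001

Answer: 110101000100110011001001 (13913289)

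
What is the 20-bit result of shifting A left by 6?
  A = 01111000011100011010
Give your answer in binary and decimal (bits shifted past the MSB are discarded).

Shift left by 6: drop the top 6 bit(s), append 6 zero(s) on the right.
  01111000011100011010  ->  discard [011110], keep [00011100011010], append 000000
= 00011100011010000000

Answer: 00011100011010000000 (116352)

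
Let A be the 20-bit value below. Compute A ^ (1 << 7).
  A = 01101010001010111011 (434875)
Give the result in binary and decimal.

Mask = 1 << 7 = 00000000000010000000
Bit 7 of A is 1; XOR with the mask flips it to 0.
  01101010001010111011
^ 00000000000010000000
----------------------
  01101010001000111011

Answer: 01101010001000111011 (434747)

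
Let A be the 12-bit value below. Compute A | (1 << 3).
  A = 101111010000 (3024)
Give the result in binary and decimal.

Mask = 1 << 3 = 000000001000
Bit 3 of A is 0, so OR-ing with the mask flips it to 1.
  101111010000
| 000000001000
--------------
  101111011000

Answer: 101111011000 (3032)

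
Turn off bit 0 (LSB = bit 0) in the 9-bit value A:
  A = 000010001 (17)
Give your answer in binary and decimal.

Mask = ~(1 << 0) = 111111110
Bit 0 of A is 1, so AND-ing with the mask clears it to 0.
  000010001
& 111111110
-----------
  000010000

Answer: 000010000 (16)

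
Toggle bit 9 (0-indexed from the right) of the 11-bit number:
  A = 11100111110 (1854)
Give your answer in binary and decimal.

Mask = 1 << 9 = 01000000000
Bit 9 of A is 1; XOR with the mask flips it to 0.
  11100111110
^ 01000000000
-------------
  10100111110

Answer: 10100111110 (1342)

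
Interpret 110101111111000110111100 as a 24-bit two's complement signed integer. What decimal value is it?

MSB is 1, so the value is negative. Find the magnitude:
1. Invert bits:  001010000000111001000011
2. Add 1:        001010000000111001000100  = 2625092
3. Apply sign:   -2625092

Answer: -2625092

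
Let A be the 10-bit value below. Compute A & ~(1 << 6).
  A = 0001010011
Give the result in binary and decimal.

Mask = ~(1 << 6) = 1110111111
Bit 6 of A is 1, so AND-ing with the mask clears it to 0.
  0001010011
& 1110111111
------------
  0000010011

Answer: 0000010011 (19)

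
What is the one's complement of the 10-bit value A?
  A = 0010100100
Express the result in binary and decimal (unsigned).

Flip each bit (0->1, 1->0):
  0010100100
  1101011011

Answer: 1101011011 (859)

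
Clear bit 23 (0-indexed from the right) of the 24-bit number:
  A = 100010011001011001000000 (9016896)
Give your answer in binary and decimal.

Mask = ~(1 << 23) = 011111111111111111111111
Bit 23 of A is 1, so AND-ing with the mask clears it to 0.
  100010011001011001000000
& 011111111111111111111111
--------------------------
  000010011001011001000000

Answer: 000010011001011001000000 (628288)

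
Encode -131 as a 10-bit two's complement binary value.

1. Binary of +131:  0010000011
2. Invert bits:     1101111100
3. Add 1:           1101111101

Answer: 1101111101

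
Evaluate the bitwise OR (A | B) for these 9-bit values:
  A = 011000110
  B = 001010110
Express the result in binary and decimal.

Apply | to each column (1 where either bit is 1):
  011000110
| 001010110
-----------
  011010110

Answer: 011010110 (214)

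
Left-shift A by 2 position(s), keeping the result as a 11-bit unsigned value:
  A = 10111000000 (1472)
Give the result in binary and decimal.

Shift left by 2: drop the top 2 bit(s), append 2 zero(s) on the right.
  10111000000  ->  discard [10], keep [111000000], append 00
= 11100000000

Answer: 11100000000 (1792)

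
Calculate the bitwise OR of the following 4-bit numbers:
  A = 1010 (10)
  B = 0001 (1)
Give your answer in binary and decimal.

Apply | to each column (1 where either bit is 1):
  1010
| 0001
------
  1011

Answer: 1011 (11)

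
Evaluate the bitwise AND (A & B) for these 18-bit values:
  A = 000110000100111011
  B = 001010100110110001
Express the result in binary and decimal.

Apply & to each column (1 only where both bits are 1):
  000110000100111011
& 001010100110110001
--------------------
  000010000100110001

Answer: 000010000100110001 (8497)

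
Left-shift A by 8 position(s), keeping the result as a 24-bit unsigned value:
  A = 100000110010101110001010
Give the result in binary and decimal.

Shift left by 8: drop the top 8 bit(s), append 8 zero(s) on the right.
  100000110010101110001010  ->  discard [10000011], keep [0010101110001010], append 00000000
= 001010111000101000000000

Answer: 001010111000101000000000 (2853376)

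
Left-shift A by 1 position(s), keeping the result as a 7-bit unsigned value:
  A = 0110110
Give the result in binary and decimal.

Shift left by 1: drop the top 1 bit(s), append 1 zero(s) on the right.
  0110110  ->  discard [0], keep [110110], append 0
= 1101100

Answer: 1101100 (108)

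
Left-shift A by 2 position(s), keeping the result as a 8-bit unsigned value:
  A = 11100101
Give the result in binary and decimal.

Shift left by 2: drop the top 2 bit(s), append 2 zero(s) on the right.
  11100101  ->  discard [11], keep [100101], append 00
= 10010100

Answer: 10010100 (148)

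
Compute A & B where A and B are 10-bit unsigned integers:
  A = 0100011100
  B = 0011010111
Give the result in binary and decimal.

Apply & to each column (1 only where both bits are 1):
  0100011100
& 0011010111
------------
  0000010100

Answer: 0000010100 (20)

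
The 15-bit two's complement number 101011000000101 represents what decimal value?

MSB is 1, so the value is negative. Find the magnitude:
1. Invert bits:  010100111111010
2. Add 1:        010100111111011  = 10747
3. Apply sign:   -10747

Answer: -10747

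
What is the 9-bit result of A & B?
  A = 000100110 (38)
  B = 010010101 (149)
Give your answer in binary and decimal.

Apply & to each column (1 only where both bits are 1):
  000100110
& 010010101
-----------
  000000100

Answer: 000000100 (4)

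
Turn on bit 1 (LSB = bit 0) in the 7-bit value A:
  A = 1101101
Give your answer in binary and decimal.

Mask = 1 << 1 = 0000010
Bit 1 of A is 0, so OR-ing with the mask flips it to 1.
  1101101
| 0000010
---------
  1101111

Answer: 1101111 (111)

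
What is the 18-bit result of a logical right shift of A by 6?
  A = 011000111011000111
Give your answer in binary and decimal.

Logical shift right by 6: drop the bottom 6 bit(s), prepend 6 zero(s) on the left.
  011000111011000111  ->  keep [011000111011], discard [000111], prepend 000000
= 000000011000111011

Answer: 000000011000111011 (1595)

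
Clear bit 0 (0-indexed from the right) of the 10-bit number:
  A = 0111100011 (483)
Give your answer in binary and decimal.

Mask = ~(1 << 0) = 1111111110
Bit 0 of A is 1, so AND-ing with the mask clears it to 0.
  0111100011
& 1111111110
------------
  0111100010

Answer: 0111100010 (482)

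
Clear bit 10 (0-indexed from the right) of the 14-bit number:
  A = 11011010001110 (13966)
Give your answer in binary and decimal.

Mask = ~(1 << 10) = 11101111111111
Bit 10 of A is 1, so AND-ing with the mask clears it to 0.
  11011010001110
& 11101111111111
----------------
  11001010001110

Answer: 11001010001110 (12942)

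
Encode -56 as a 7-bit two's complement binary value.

1. Binary of +56:  0111000
2. Invert bits:     1000111
3. Add 1:           1001000

Answer: 1001000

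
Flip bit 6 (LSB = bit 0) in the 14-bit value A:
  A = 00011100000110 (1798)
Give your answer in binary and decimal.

Mask = 1 << 6 = 00000001000000
Bit 6 of A is 0; XOR with the mask flips it to 1.
  00011100000110
^ 00000001000000
----------------
  00011101000110

Answer: 00011101000110 (1862)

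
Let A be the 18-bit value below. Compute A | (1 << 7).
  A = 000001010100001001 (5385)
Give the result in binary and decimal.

Mask = 1 << 7 = 000000000010000000
Bit 7 of A is 0, so OR-ing with the mask flips it to 1.
  000001010100001001
| 000000000010000000
--------------------
  000001010110001001

Answer: 000001010110001001 (5513)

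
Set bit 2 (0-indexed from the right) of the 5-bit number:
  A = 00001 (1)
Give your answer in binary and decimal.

Mask = 1 << 2 = 00100
Bit 2 of A is 0, so OR-ing with the mask flips it to 1.
  00001
| 00100
-------
  00101

Answer: 00101 (5)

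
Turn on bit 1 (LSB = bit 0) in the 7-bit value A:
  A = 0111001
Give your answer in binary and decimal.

Mask = 1 << 1 = 0000010
Bit 1 of A is 0, so OR-ing with the mask flips it to 1.
  0111001
| 0000010
---------
  0111011

Answer: 0111011 (59)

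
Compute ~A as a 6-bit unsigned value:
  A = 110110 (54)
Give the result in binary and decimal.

Flip each bit (0->1, 1->0):
  110110
  001001

Answer: 001001 (9)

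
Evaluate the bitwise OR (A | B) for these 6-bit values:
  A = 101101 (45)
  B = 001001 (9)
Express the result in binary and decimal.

Apply | to each column (1 where either bit is 1):
  101101
| 001001
--------
  101101

Answer: 101101 (45)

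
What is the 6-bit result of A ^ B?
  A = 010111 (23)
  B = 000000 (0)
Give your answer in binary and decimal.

Apply ^ to each column (1 where bits differ):
  010111
^ 000000
--------
  010111

Answer: 010111 (23)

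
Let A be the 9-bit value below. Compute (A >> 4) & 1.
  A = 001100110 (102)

Bit 4 is the 5th from the right.
  001100110
      ^
That bit is 0.

Answer: 0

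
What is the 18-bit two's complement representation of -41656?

1. Binary of +41656:  001010001010111000
2. Invert bits:     110101110101000111
3. Add 1:           110101110101001000

Answer: 110101110101001000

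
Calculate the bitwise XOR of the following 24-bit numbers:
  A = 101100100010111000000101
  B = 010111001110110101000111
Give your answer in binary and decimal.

Apply ^ to each column (1 where bits differ):
  101100100010111000000101
^ 010111001110110101000111
--------------------------
  111011101100001101000010

Answer: 111011101100001101000010 (15647554)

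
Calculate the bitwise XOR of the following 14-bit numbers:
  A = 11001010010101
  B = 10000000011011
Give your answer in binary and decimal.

Apply ^ to each column (1 where bits differ):
  11001010010101
^ 10000000011011
----------------
  01001010001110

Answer: 01001010001110 (4750)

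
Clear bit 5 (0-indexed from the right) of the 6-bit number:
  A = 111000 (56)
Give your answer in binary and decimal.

Mask = ~(1 << 5) = 011111
Bit 5 of A is 1, so AND-ing with the mask clears it to 0.
  111000
& 011111
--------
  011000

Answer: 011000 (24)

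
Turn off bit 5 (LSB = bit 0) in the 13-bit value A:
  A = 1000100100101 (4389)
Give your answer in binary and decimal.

Mask = ~(1 << 5) = 1111111011111
Bit 5 of A is 1, so AND-ing with the mask clears it to 0.
  1000100100101
& 1111111011111
---------------
  1000100000101

Answer: 1000100000101 (4357)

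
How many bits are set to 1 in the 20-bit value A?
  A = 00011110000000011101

00011110000000011101
1-bits at positions (from bit 0 = LSB): 0, 2, 3, 4, 13, 14, 15, 16
Count = 8

Answer: 8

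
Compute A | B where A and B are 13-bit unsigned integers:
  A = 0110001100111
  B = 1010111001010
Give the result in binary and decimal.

Apply | to each column (1 where either bit is 1):
  0110001100111
| 1010111001010
---------------
  1110111101111

Answer: 1110111101111 (7663)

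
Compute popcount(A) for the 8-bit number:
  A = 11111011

11111011
1-bits at positions (from bit 0 = LSB): 0, 1, 3, 4, 5, 6, 7
Count = 7

Answer: 7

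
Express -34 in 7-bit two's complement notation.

1. Binary of +34:  0100010
2. Invert bits:     1011101
3. Add 1:           1011110

Answer: 1011110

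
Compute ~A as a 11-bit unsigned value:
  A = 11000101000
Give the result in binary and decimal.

Flip each bit (0->1, 1->0):
  11000101000
  00111010111

Answer: 00111010111 (471)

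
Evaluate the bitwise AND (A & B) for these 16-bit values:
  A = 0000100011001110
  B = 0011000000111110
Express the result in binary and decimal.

Apply & to each column (1 only where both bits are 1):
  0000100011001110
& 0011000000111110
------------------
  0000000000001110

Answer: 0000000000001110 (14)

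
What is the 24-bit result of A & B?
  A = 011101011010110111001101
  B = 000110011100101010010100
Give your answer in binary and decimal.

Apply & to each column (1 only where both bits are 1):
  011101011010110111001101
& 000110011100101010010100
--------------------------
  000100011000100010000100

Answer: 000100011000100010000100 (1149060)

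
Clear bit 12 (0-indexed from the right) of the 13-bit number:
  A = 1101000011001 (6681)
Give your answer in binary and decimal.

Mask = ~(1 << 12) = 0111111111111
Bit 12 of A is 1, so AND-ing with the mask clears it to 0.
  1101000011001
& 0111111111111
---------------
  0101000011001

Answer: 0101000011001 (2585)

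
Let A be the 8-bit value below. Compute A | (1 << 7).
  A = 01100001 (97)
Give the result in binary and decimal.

Mask = 1 << 7 = 10000000
Bit 7 of A is 0, so OR-ing with the mask flips it to 1.
  01100001
| 10000000
----------
  11100001

Answer: 11100001 (225)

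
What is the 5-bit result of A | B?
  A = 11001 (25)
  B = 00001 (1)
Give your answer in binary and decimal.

Apply | to each column (1 where either bit is 1):
  11001
| 00001
-------
  11001

Answer: 11001 (25)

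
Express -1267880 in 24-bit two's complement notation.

1. Binary of +1267880:  000100110101100010101000
2. Invert bits:     111011001010011101010111
3. Add 1:           111011001010011101011000

Answer: 111011001010011101011000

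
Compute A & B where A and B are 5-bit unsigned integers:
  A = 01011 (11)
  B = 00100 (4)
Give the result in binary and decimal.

Apply & to each column (1 only where both bits are 1):
  01011
& 00100
-------
  00000

Answer: 00000 (0)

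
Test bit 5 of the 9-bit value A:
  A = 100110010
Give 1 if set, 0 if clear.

Bit 5 is the 6th from the right.
  100110010
     ^
That bit is 1.

Answer: 1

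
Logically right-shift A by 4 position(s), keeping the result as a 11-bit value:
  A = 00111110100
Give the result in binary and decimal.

Logical shift right by 4: drop the bottom 4 bit(s), prepend 4 zero(s) on the left.
  00111110100  ->  keep [0011111], discard [0100], prepend 0000
= 00000011111

Answer: 00000011111 (31)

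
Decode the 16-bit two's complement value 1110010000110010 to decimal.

MSB is 1, so the value is negative. Find the magnitude:
1. Invert bits:  0001101111001101
2. Add 1:        0001101111001110  = 7118
3. Apply sign:   -7118

Answer: -7118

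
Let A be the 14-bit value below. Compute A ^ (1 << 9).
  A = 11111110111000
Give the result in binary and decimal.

Mask = 1 << 9 = 00001000000000
Bit 9 of A is 1; XOR with the mask flips it to 0.
  11111110111000
^ 00001000000000
----------------
  11110110111000

Answer: 11110110111000 (15800)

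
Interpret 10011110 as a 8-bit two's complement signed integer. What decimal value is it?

MSB is 1, so the value is negative. Find the magnitude:
1. Invert bits:  01100001
2. Add 1:        01100010  = 98
3. Apply sign:   -98

Answer: -98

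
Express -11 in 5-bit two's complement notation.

1. Binary of +11:  01011
2. Invert bits:     10100
3. Add 1:           10101

Answer: 10101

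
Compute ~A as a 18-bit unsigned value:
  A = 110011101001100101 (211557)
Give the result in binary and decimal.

Flip each bit (0->1, 1->0):
  110011101001100101
  001100010110011010

Answer: 001100010110011010 (50586)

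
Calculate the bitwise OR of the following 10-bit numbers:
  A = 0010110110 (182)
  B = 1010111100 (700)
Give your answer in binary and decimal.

Apply | to each column (1 where either bit is 1):
  0010110110
| 1010111100
------------
  1010111110

Answer: 1010111110 (702)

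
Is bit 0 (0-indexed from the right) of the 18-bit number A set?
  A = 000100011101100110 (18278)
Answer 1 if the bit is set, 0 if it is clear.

Bit 0 is the 1st from the right.
  000100011101100110
                   ^
That bit is 0.

Answer: 0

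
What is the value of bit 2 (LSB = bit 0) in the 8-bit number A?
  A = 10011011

Bit 2 is the 3rd from the right.
  10011011
       ^
That bit is 0.

Answer: 0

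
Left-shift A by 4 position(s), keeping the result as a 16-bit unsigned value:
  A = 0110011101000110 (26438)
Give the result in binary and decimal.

Shift left by 4: drop the top 4 bit(s), append 4 zero(s) on the right.
  0110011101000110  ->  discard [0110], keep [011101000110], append 0000
= 0111010001100000

Answer: 0111010001100000 (29792)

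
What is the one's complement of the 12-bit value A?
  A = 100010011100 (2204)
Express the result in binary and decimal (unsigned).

Flip each bit (0->1, 1->0):
  100010011100
  011101100011

Answer: 011101100011 (1891)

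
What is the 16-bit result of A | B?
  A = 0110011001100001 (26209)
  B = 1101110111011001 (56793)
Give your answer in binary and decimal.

Apply | to each column (1 where either bit is 1):
  0110011001100001
| 1101110111011001
------------------
  1111111111111001

Answer: 1111111111111001 (65529)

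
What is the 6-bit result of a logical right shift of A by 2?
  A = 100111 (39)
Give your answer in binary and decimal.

Logical shift right by 2: drop the bottom 2 bit(s), prepend 2 zero(s) on the left.
  100111  ->  keep [1001], discard [11], prepend 00
= 001001

Answer: 001001 (9)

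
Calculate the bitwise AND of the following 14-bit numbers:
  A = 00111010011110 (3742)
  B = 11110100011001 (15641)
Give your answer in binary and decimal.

Apply & to each column (1 only where both bits are 1):
  00111010011110
& 11110100011001
----------------
  00110000011000

Answer: 00110000011000 (3096)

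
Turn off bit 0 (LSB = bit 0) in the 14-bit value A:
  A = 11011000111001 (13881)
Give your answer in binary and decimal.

Mask = ~(1 << 0) = 11111111111110
Bit 0 of A is 1, so AND-ing with the mask clears it to 0.
  11011000111001
& 11111111111110
----------------
  11011000111000

Answer: 11011000111000 (13880)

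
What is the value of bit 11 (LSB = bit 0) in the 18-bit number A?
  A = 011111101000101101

Bit 11 is the 12th from the right.
  011111101000101101
        ^
That bit is 1.

Answer: 1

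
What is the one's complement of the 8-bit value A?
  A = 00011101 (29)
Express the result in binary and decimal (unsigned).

Flip each bit (0->1, 1->0):
  00011101
  11100010

Answer: 11100010 (226)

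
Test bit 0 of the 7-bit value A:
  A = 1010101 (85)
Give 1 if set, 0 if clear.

Bit 0 is the 1st from the right.
  1010101
        ^
That bit is 1.

Answer: 1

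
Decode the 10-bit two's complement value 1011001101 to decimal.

MSB is 1, so the value is negative. Find the magnitude:
1. Invert bits:  0100110010
2. Add 1:        0100110011  = 307
3. Apply sign:   -307

Answer: -307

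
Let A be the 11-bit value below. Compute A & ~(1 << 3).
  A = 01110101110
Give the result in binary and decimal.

Mask = ~(1 << 3) = 11111110111
Bit 3 of A is 1, so AND-ing with the mask clears it to 0.
  01110101110
& 11111110111
-------------
  01110100110

Answer: 01110100110 (934)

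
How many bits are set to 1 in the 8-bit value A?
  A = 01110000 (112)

01110000
1-bits at positions (from bit 0 = LSB): 4, 5, 6
Count = 3

Answer: 3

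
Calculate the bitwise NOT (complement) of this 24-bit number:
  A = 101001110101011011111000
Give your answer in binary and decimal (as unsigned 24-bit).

Flip each bit (0->1, 1->0):
  101001110101011011111000
  010110001010100100000111

Answer: 010110001010100100000111 (5810439)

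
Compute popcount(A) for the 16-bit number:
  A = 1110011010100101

1110011010100101
1-bits at positions (from bit 0 = LSB): 0, 2, 5, 7, 9, 10, 13, 14, 15
Count = 9

Answer: 9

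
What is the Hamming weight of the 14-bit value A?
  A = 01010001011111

01010001011111
1-bits at positions (from bit 0 = LSB): 0, 1, 2, 3, 4, 6, 10, 12
Count = 8

Answer: 8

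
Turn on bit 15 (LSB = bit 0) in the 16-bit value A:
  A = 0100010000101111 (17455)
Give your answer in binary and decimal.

Mask = 1 << 15 = 1000000000000000
Bit 15 of A is 0, so OR-ing with the mask flips it to 1.
  0100010000101111
| 1000000000000000
------------------
  1100010000101111

Answer: 1100010000101111 (50223)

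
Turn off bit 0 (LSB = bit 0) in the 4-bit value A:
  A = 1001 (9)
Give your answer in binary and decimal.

Mask = ~(1 << 0) = 1110
Bit 0 of A is 1, so AND-ing with the mask clears it to 0.
  1001
& 1110
------
  1000

Answer: 1000 (8)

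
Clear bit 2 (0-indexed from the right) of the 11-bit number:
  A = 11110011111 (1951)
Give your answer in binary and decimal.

Mask = ~(1 << 2) = 11111111011
Bit 2 of A is 1, so AND-ing with the mask clears it to 0.
  11110011111
& 11111111011
-------------
  11110011011

Answer: 11110011011 (1947)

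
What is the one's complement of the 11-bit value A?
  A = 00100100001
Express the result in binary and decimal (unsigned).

Flip each bit (0->1, 1->0):
  00100100001
  11011011110

Answer: 11011011110 (1758)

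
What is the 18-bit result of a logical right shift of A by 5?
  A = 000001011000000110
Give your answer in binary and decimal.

Logical shift right by 5: drop the bottom 5 bit(s), prepend 5 zero(s) on the left.
  000001011000000110  ->  keep [0000010110000], discard [00110], prepend 00000
= 000000000010110000

Answer: 000000000010110000 (176)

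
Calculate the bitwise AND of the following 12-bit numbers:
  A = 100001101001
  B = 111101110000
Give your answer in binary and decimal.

Apply & to each column (1 only where both bits are 1):
  100001101001
& 111101110000
--------------
  100001100000

Answer: 100001100000 (2144)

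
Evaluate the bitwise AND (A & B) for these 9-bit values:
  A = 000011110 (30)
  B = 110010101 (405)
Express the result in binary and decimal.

Apply & to each column (1 only where both bits are 1):
  000011110
& 110010101
-----------
  000010100

Answer: 000010100 (20)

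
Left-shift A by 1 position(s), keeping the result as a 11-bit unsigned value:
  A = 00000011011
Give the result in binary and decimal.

Shift left by 1: drop the top 1 bit(s), append 1 zero(s) on the right.
  00000011011  ->  discard [0], keep [0000011011], append 0
= 00000110110

Answer: 00000110110 (54)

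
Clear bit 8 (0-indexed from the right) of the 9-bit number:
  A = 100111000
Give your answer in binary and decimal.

Mask = ~(1 << 8) = 011111111
Bit 8 of A is 1, so AND-ing with the mask clears it to 0.
  100111000
& 011111111
-----------
  000111000

Answer: 000111000 (56)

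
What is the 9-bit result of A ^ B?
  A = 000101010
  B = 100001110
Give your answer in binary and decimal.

Apply ^ to each column (1 where bits differ):
  000101010
^ 100001110
-----------
  100100100

Answer: 100100100 (292)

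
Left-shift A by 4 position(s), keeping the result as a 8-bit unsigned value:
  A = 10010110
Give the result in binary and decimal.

Shift left by 4: drop the top 4 bit(s), append 4 zero(s) on the right.
  10010110  ->  discard [1001], keep [0110], append 0000
= 01100000

Answer: 01100000 (96)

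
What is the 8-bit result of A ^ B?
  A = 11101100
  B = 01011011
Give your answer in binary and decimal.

Apply ^ to each column (1 where bits differ):
  11101100
^ 01011011
----------
  10110111

Answer: 10110111 (183)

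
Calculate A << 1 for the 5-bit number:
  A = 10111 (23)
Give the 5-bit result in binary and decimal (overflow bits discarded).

Shift left by 1: drop the top 1 bit(s), append 1 zero(s) on the right.
  10111  ->  discard [1], keep [0111], append 0
= 01110

Answer: 01110 (14)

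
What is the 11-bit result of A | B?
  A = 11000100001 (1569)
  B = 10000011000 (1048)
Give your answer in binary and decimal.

Apply | to each column (1 where either bit is 1):
  11000100001
| 10000011000
-------------
  11000111001

Answer: 11000111001 (1593)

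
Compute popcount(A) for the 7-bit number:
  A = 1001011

1001011
1-bits at positions (from bit 0 = LSB): 0, 1, 3, 6
Count = 4

Answer: 4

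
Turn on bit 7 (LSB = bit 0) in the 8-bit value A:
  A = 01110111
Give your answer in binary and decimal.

Mask = 1 << 7 = 10000000
Bit 7 of A is 0, so OR-ing with the mask flips it to 1.
  01110111
| 10000000
----------
  11110111

Answer: 11110111 (247)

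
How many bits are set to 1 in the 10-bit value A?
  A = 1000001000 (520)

1000001000
1-bits at positions (from bit 0 = LSB): 3, 9
Count = 2

Answer: 2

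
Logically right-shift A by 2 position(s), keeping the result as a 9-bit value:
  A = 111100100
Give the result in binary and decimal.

Logical shift right by 2: drop the bottom 2 bit(s), prepend 2 zero(s) on the left.
  111100100  ->  keep [1111001], discard [00], prepend 00
= 001111001

Answer: 001111001 (121)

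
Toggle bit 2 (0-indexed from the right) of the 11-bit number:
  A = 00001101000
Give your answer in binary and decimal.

Mask = 1 << 2 = 00000000100
Bit 2 of A is 0; XOR with the mask flips it to 1.
  00001101000
^ 00000000100
-------------
  00001101100

Answer: 00001101100 (108)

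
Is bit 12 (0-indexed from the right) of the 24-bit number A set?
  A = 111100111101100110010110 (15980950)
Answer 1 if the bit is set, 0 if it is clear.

Bit 12 is the 13th from the right.
  111100111101100110010110
             ^
That bit is 1.

Answer: 1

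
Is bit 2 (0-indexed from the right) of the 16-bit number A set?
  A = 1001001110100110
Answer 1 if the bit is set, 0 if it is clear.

Bit 2 is the 3rd from the right.
  1001001110100110
               ^
That bit is 1.

Answer: 1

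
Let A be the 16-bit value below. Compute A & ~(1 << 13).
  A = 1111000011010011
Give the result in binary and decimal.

Mask = ~(1 << 13) = 1101111111111111
Bit 13 of A is 1, so AND-ing with the mask clears it to 0.
  1111000011010011
& 1101111111111111
------------------
  1101000011010011

Answer: 1101000011010011 (53459)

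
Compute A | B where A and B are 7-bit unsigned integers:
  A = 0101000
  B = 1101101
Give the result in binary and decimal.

Apply | to each column (1 where either bit is 1):
  0101000
| 1101101
---------
  1101101

Answer: 1101101 (109)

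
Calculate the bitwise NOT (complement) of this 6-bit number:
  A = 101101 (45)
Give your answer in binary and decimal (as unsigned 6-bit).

Flip each bit (0->1, 1->0):
  101101
  010010

Answer: 010010 (18)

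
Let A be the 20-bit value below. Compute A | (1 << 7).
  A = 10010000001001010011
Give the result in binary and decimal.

Mask = 1 << 7 = 00000000000010000000
Bit 7 of A is 0, so OR-ing with the mask flips it to 1.
  10010000001001010011
| 00000000000010000000
----------------------
  10010000001011010011

Answer: 10010000001011010011 (590547)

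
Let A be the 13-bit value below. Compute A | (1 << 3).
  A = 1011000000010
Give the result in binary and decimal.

Mask = 1 << 3 = 0000000001000
Bit 3 of A is 0, so OR-ing with the mask flips it to 1.
  1011000000010
| 0000000001000
---------------
  1011000001010

Answer: 1011000001010 (5642)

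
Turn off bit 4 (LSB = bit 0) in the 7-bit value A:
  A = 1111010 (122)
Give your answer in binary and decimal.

Mask = ~(1 << 4) = 1101111
Bit 4 of A is 1, so AND-ing with the mask clears it to 0.
  1111010
& 1101111
---------
  1101010

Answer: 1101010 (106)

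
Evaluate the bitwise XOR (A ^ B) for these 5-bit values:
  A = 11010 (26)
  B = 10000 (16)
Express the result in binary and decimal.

Apply ^ to each column (1 where bits differ):
  11010
^ 10000
-------
  01010

Answer: 01010 (10)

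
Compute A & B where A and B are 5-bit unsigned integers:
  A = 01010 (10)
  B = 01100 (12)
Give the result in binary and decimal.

Apply & to each column (1 only where both bits are 1):
  01010
& 01100
-------
  01000

Answer: 01000 (8)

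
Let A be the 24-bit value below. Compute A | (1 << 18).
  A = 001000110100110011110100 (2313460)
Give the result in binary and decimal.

Mask = 1 << 18 = 000001000000000000000000
Bit 18 of A is 0, so OR-ing with the mask flips it to 1.
  001000110100110011110100
| 000001000000000000000000
--------------------------
  001001110100110011110100

Answer: 001001110100110011110100 (2575604)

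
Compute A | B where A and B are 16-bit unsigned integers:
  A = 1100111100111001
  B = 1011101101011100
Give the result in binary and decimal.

Apply | to each column (1 where either bit is 1):
  1100111100111001
| 1011101101011100
------------------
  1111111101111101

Answer: 1111111101111101 (65405)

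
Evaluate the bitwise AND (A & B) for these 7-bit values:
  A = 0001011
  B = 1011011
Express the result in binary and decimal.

Apply & to each column (1 only where both bits are 1):
  0001011
& 1011011
---------
  0001011

Answer: 0001011 (11)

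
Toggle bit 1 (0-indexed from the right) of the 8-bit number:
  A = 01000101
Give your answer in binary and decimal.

Mask = 1 << 1 = 00000010
Bit 1 of A is 0; XOR with the mask flips it to 1.
  01000101
^ 00000010
----------
  01000111

Answer: 01000111 (71)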